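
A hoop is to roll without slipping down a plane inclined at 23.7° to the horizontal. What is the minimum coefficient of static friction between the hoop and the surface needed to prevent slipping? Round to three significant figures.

μ_min ≈ 0.219

With I = MR², the ratio k = I/(MR²) is 1.
Translational: Mg sinθ − f = Ma. Rotational about the CM: fR = Iα = kMRa, so f = kMa.
These give a = g sinθ/(1+k) and the required friction f = kMg sinθ/(1+k).
The normal force is N = Mg cosθ, so μ_min = f/N = k tanθ/(1+k).
μ_min = 1 × tan23.7° / 2 ≈ 0.219.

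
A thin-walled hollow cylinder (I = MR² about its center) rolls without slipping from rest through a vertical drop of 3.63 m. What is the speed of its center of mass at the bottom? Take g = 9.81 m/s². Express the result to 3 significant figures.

Here I = MR², so the shape factor k = I/(MR²) = 1.
The rolling condition ω = v/R makes the rotational term ½I(v/R)² = ½kMv², so KE_total = ½(1+k)Mv² = Mv².
Setting Mgh = Mv² gives v = √(2gh/(1+k)) = √(2·9.81·3.63/2) ≈ 5.97 m/s.

v ≈ 5.97 m/s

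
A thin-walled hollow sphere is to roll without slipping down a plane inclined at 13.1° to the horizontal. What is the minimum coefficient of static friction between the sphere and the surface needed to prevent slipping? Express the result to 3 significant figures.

μ_min ≈ 0.0931

Here I = (2/3)MR², so the shape factor k = I/(MR²) = 2/3.
Newton's second law down the slope: Mg sinθ − f = Ma. The torque equation fR = Iα (with α = a/R) gives f = kMa.
These give a = g sinθ/(1+k) and the required friction f = kMg sinθ/(1+k).
With N = Mg cosθ, the no-slip condition f ≤ μN gives μ_min = f/N = k tanθ/(1+k).
μ_min = (2/3) × tan13.1° / 1.667 ≈ 0.0931.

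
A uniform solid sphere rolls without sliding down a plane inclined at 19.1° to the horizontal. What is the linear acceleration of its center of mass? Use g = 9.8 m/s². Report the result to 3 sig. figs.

a ≈ 2.29 m/s²

With I = (2/5)MR², the ratio k = I/(MR²) is 0.4.
Newton's second law down the slope: Mg sinθ − f = Ma. The torque equation fR = Iα (with α = a/R) gives f = kMa.
Eliminating f: Mg sinθ = (1+k)Ma, so a = g sinθ/(1+k) = 9.8 × sin19.1° / 1.4 ≈ 2.29 m/s².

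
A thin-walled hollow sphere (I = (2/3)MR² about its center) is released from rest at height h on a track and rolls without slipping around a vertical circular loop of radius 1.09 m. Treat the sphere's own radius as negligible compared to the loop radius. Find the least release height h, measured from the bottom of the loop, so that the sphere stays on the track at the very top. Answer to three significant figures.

h_min ≈ 3.09 m

With I = (2/3)MR², the ratio k = I/(MR²) is 2/3.
At the top, contact is just lost when gravity alone supplies the centripetal force: Mg = Mv_top²/r, i.e. v_top² = gr.
With ω = v/R, the kinetic energy at speed v is ½(1+k)Mv² = (5/6)Mv².
Energy conservation from release (height h) to the top (height 2r): Mgh = Mg(2r) + (5/6)M·gr.
Thus h_min = 2r + (1+k)r/2 = r(2 + 1.667/2) = 1.09 × 2.833 ≈ 3.09 m.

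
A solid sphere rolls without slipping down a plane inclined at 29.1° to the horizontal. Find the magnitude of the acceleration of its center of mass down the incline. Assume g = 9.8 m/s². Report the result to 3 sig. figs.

a ≈ 3.40 m/s²

With I = (2/5)MR², the ratio k = I/(MR²) is 0.4.
Along the incline Mg sinθ − f = Ma, and torque about the center fR = Iα = kMR²(a/R) gives f = kMa.
Eliminating f: Mg sinθ = (1+k)Ma, so a = g sinθ/(1+k) = 9.8 × sin29.1° / 1.4 ≈ 3.40 m/s².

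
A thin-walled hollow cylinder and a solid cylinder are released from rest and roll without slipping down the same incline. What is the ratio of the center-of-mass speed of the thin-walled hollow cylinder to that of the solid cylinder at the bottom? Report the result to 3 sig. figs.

v_ratio ≈ 0.866

Each satisfies Mgh = ½(1+k)Mv² with k = I/(MR²), so v ∝ 1/√(1+k).
For the thin-walled hollow cylinder k = 1; for the solid cylinder k = 0.5.
v₁/v₂ = √((1+k₂)/(1+k₁)) = √(1.5/2) ≈ 0.866.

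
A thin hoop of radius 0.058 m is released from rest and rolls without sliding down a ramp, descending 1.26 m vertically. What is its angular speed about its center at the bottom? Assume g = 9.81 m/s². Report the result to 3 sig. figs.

Here I = MR², so the shape factor k = I/(MR²) = 1.
Since it rolls without slipping, ω = v/R and KE = ½Mv² + ½Iω² = ½(1+k)Mv² = Mv².
Energy conservation Mgh = ½(1+k)Mv² gives v = √(2gh/(1+k)) = √(2 × 9.81 × 1.26 / 2) = 3.516 m/s.
The angular speed follows from ω = v/R = 3.516/0.058 ≈ 60.6 rad/s.

ω ≈ 60.6 rad/s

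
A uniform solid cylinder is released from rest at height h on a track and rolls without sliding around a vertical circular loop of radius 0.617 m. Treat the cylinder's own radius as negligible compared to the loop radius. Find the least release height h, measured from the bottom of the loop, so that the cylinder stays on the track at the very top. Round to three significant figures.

With I = (1/2)MR², the ratio k = I/(MR²) is 0.5.
At the top of the loop, the minimum-contact condition is Mg = Mv_top²/r, so v_top² = gr.
With ω = v/R, the kinetic energy at speed v is ½(1+k)Mv² = (3/4)Mv².
Energy conservation from release (height h) to the top (height 2r): Mgh = Mg(2r) + (3/4)M·gr.
Thus h_min = 2r + (1+k)r/2 = r(2 + 1.5/2) = 0.617 × 2.75 ≈ 1.70 m.

h_min ≈ 1.70 m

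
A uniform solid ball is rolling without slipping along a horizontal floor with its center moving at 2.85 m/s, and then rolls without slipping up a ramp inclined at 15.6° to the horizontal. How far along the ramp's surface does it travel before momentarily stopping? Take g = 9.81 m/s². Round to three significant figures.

The moment of inertia is (2/5)MR², giving k ≡ I/(MR²) = 0.4.
Rolling without slipping gives ω = v/R, so the total kinetic energy is ½Mv² + ½Iω² = ½(1+k)Mv² = (7/10)Mv².
Setting this equal to Mgh gives the vertical rise h = (1+k)v₀²/(2g) = 1.4×2.85²/(2×9.81) = 0.5796 m.
Along the incline, d = h/sinθ = 0.5796/sin15.6° ≈ 2.16 m.

d ≈ 2.16 m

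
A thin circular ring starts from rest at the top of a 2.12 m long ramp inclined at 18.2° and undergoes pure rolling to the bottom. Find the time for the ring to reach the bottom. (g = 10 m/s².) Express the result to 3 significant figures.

Here I = MR², so the shape factor k = I/(MR²) = 1.
Translational: Mg sinθ − f = Ma. Rotational about the CM: fR = Iα = kMRa, so f = kMa.
Hence a = g sinθ/(1+k) = 10×sin18.2°/2 = 1.562 m/s².
Starting from rest, L = ½at², so t = √(2L/a) = √(2×2.12/1.562) ≈ 1.65 s.

t ≈ 1.65 s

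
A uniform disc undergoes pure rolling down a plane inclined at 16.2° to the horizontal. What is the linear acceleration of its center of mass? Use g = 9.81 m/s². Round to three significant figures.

For this body I = (1/2)MR², i.e. k = I/(MR²) = 0.5.
Translational: Mg sinθ − f = Ma. Rotational about the CM: fR = Iα = kMRa, so f = kMa.
Eliminating f: Mg sinθ = (1+k)Ma, so a = g sinθ/(1+k) = 9.81 × sin16.2° / 1.5 ≈ 1.82 m/s².

a ≈ 1.82 m/s²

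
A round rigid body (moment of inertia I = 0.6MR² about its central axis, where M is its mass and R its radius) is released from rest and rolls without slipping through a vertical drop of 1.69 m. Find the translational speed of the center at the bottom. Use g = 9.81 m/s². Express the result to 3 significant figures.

For this body I = 0.6MR², i.e. k = I/(MR²) = 0.6.
Since it rolls without slipping, ω = v/R and KE = ½Mv² + ½Iω² = ½(1+k)Mv² = (4/5)Mv².
Energy conservation: Mgh = (4/5)Mv², so v = √(2gh/(1+k)) = √(2 × 9.81 × 1.69 / 1.6) ≈ 4.55 m/s.

v ≈ 4.55 m/s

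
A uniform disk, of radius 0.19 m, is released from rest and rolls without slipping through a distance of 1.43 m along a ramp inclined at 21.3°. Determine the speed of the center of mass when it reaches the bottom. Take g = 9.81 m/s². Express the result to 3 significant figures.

v ≈ 2.61 m/s

Here I = (1/2)MR², so the shape factor k = I/(MR²) = 0.5.
Since it rolls without slipping, ω = v/R and KE = ½Mv² + ½Iω² = ½(1+k)Mv² = (3/4)Mv².
The vertical drop is h = L sinθ = 1.43 × sin21.3° = 0.5194 m.
Energy conservation: Mgh = (3/4)Mv², so v = √(2gh/(1+k)) = √(2 × 9.81 × 0.5194 / 1.5) ≈ 2.61 m/s.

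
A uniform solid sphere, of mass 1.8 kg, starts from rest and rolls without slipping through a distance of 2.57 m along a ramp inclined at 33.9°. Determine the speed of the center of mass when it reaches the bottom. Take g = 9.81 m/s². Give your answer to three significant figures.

v ≈ 4.48 m/s

The moment of inertia is (2/5)MR², giving k ≡ I/(MR²) = 0.4.
Rolling without slipping gives ω = v/R, so the total kinetic energy is ½Mv² + ½Iω² = ½(1+k)Mv² = (7/10)Mv².
The vertical drop is h = L sinθ = 2.57 × sin33.9° = 1.433 m.
Setting Mgh = (7/10)Mv² gives v = √(2gh/(1+k)) = √(2·9.81·1.433/1.4) ≈ 4.48 m/s.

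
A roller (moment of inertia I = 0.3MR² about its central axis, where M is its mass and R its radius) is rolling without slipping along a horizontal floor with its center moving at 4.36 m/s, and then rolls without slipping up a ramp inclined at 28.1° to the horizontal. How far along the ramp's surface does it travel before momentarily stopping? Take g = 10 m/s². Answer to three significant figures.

d ≈ 2.62 m

The moment of inertia is 0.3MR², giving k ≡ I/(MR²) = 0.3.
The rolling condition ω = v/R makes the rotational term ½I(v/R)² = ½kMv², so KE_total = ½(1+k)Mv² = (13/20)Mv².
Setting this equal to Mgh gives the vertical rise h = (1+k)v₀²/(2g) = 1.3×4.36²/(2×10) = 1.236 m.
Along the incline, d = h/sinθ = 1.236/sin28.1° ≈ 2.62 m.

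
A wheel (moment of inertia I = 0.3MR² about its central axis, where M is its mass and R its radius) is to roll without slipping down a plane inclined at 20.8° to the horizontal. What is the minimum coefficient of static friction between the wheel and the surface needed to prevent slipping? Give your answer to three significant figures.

μ_min ≈ 0.0877

The moment of inertia is 0.3MR², giving k ≡ I/(MR²) = 0.3.
Along the incline Mg sinθ − f = Ma, and torque about the center fR = Iα = kMR²(a/R) gives f = kMa.
These give a = g sinθ/(1+k) and the required friction f = kMg sinθ/(1+k).
With N = Mg cosθ, the no-slip condition f ≤ μN gives μ_min = f/N = k tanθ/(1+k).
μ_min = 0.3 × tan20.8° / 1.3 ≈ 0.0877.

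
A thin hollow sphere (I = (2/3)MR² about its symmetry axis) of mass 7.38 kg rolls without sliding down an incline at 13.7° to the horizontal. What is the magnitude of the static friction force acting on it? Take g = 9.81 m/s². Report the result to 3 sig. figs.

f ≈ 6.86 N

Here I = (2/3)MR², so the shape factor k = I/(MR²) = 2/3.
Along the incline Mg sinθ − f = Ma, and torque about the center fR = Iα = kMR²(a/R) gives f = kMa.
Combining, a = g sinθ/(1+k) and f = kMa = kMg sinθ/(1+k).
f = (2/3) × 7.38 × 9.81 × sin13.7° / 1.667 ≈ 6.86 N.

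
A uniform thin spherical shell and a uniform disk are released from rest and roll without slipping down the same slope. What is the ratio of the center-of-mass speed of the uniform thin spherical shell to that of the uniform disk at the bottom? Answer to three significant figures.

Each satisfies Mgh = ½(1+k)Mv² with k = I/(MR²), so v ∝ 1/√(1+k).
For the uniform thin spherical shell k = 2/3; for the uniform disk k = 0.5.
v₁/v₂ = √((1+k₂)/(1+k₁)) = √(1.5/1.667) ≈ 0.949.

v_ratio ≈ 0.949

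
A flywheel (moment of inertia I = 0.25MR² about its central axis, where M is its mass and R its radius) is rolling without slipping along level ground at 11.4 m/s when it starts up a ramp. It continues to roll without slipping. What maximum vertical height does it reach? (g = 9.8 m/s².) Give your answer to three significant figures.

h ≈ 8.29 m

With I = 0.25MR², the ratio k = I/(MR²) is 0.25.
The rolling condition ω = v/R makes the rotational term ½I(v/R)² = ½kMv², so KE_total = ½(1+k)Mv² = (5/8)Mv².
At the top the kinetic energy is zero, so (5/8)Mv₀² = Mgh.
Thus h = (1+k)v₀²/(2g) = 1.25 × 11.4² / (2 × 9.8) ≈ 8.29 m.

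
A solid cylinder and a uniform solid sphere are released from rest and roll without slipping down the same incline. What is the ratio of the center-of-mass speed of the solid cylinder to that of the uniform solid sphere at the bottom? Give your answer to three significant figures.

v_ratio ≈ 0.966

Each satisfies Mgh = ½(1+k)Mv² with k = I/(MR²), so v ∝ 1/√(1+k).
For the solid cylinder k = 0.5; for the uniform solid sphere k = 0.4.
v₁/v₂ = √((1+k₂)/(1+k₁)) = √(1.4/1.5) ≈ 0.966.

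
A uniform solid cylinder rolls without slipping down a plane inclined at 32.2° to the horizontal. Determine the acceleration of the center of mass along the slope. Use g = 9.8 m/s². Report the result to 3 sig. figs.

For this body I = (1/2)MR², i.e. k = I/(MR²) = 0.5.
Newton's second law down the slope: Mg sinθ − f = Ma. The torque equation fR = Iα (with α = a/R) gives f = kMa.
Eliminating f: Mg sinθ = (1+k)Ma, so a = g sinθ/(1+k) = 9.8 × sin32.2° / 1.5 ≈ 3.48 m/s².

a ≈ 3.48 m/s²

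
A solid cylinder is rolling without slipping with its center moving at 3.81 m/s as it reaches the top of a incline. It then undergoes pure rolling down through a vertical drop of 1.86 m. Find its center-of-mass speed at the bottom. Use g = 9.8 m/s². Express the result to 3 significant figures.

The moment of inertia is (1/2)MR², giving k ≡ I/(MR²) = 0.5.
Pure rolling means v = ωR; then KE = ½Mv² + ½I(v/R)² = ½(1+k)Mv² = (3/4)Mv².
Conserving energy between top and bottom: (3/4)Mv² = (3/4)Mv₀² + Mgh, hence v² = v₀² + 2gh/(1+k).
v = √(3.81² + 2×9.8×1.86/1.5) = √38.82 ≈ 6.23 m/s.

v ≈ 6.23 m/s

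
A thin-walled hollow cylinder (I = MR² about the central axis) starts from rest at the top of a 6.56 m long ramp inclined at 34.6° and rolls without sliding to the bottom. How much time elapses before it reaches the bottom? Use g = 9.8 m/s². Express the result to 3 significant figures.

For this body I = MR², i.e. k = I/(MR²) = 1.
Translational: Mg sinθ − f = Ma. Rotational about the CM: fR = Iα = kMRa, so f = kMa.
Hence a = g sinθ/(1+k) = 9.8×sin34.6°/2 = 2.782 m/s².
Starting from rest, L = ½at², so t = √(2L/a) = √(2×6.56/2.782) ≈ 2.17 s.

t ≈ 2.17 s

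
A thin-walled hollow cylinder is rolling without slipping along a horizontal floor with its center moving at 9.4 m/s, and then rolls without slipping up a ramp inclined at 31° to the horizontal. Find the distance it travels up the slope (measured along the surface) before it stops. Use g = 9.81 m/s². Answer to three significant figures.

The moment of inertia is MR², giving k ≡ I/(MR²) = 1.
The rolling condition ω = v/R makes the rotational term ½I(v/R)² = ½kMv², so KE_total = ½(1+k)Mv² = Mv².
Setting this equal to Mgh gives the vertical rise h = (1+k)v₀²/(2g) = 2×9.4²/(2×9.81) = 9.007 m.
Along the incline, d = h/sinθ = 9.007/sin31° ≈ 17.5 m.

d ≈ 17.5 m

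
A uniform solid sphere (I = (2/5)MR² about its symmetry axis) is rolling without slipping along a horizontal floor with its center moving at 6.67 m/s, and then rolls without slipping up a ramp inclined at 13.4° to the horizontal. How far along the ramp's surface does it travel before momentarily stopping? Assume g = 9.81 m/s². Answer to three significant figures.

d ≈ 13.7 m

Here I = (2/5)MR², so the shape factor k = I/(MR²) = 0.4.
Rolling without slipping gives ω = v/R, so the total kinetic energy is ½Mv² + ½Iω² = ½(1+k)Mv² = (7/10)Mv².
Setting this equal to Mgh gives the vertical rise h = (1+k)v₀²/(2g) = 1.4×6.67²/(2×9.81) = 3.175 m.
Along the incline, d = h/sinθ = 3.175/sin13.4° ≈ 13.7 m.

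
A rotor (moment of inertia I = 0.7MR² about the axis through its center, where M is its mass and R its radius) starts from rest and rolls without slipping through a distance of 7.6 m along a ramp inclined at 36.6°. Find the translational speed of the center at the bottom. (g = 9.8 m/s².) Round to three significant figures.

For this body I = 0.7MR², i.e. k = I/(MR²) = 0.7.
Rolling without slipping gives ω = v/R, so the total kinetic energy is ½Mv² + ½Iω² = ½(1+k)Mv² = (17/20)Mv².
The vertical drop is h = L sinθ = 7.6 × sin36.6° = 4.531 m.
Setting Mgh = (17/20)Mv² gives v = √(2gh/(1+k)) = √(2·9.8·4.531/1.7) ≈ 7.23 m/s.

v ≈ 7.23 m/s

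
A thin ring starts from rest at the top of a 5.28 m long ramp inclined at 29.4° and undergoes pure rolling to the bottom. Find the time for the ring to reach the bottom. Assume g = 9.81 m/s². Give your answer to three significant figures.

t ≈ 2.09 s

Here I = MR², so the shape factor k = I/(MR²) = 1.
Translational: Mg sinθ − f = Ma. Rotational about the CM: fR = Iα = kMRa, so f = kMa.
Hence a = g sinθ/(1+k) = 9.81×sin29.4°/2 = 2.408 m/s².
Starting from rest, L = ½at², so t = √(2L/a) = √(2×5.28/2.408) ≈ 2.09 s.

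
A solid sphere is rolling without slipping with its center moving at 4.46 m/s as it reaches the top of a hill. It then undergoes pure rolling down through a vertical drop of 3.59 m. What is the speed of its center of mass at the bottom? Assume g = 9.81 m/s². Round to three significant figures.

For this body I = (2/5)MR², i.e. k = I/(MR²) = 0.4.
Pure rolling means v = ωR; then KE = ½Mv² + ½I(v/R)² = ½(1+k)Mv² = (7/10)Mv².
Energy conservation: (7/10)Mv₀² + Mgh = (7/10)Mv², so v² = v₀² + 2gh/(1+k).
v = √(4.46² + 2×9.81×3.59/1.4) = √70.2 ≈ 8.38 m/s.

v ≈ 8.38 m/s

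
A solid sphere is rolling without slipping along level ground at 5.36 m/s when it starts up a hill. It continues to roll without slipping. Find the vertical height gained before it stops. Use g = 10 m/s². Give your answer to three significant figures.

h ≈ 2.01 m

For this body I = (2/5)MR², i.e. k = I/(MR²) = 0.4.
Rolling without slipping gives ω = v/R, so the total kinetic energy is ½Mv² + ½Iω² = ½(1+k)Mv² = (7/10)Mv².
At the top the kinetic energy is zero, so (7/10)Mv₀² = Mgh.
Thus h = (1+k)v₀²/(2g) = 1.4 × 5.36² / (2 × 10) ≈ 2.01 m.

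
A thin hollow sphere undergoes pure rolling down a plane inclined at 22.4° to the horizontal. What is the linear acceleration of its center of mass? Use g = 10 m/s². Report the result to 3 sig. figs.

a ≈ 2.29 m/s²

Here I = (2/3)MR², so the shape factor k = I/(MR²) = 2/3.
Translational: Mg sinθ − f = Ma. Rotational about the CM: fR = Iα = kMRa, so f = kMa.
Eliminating f: Mg sinθ = (1+k)Ma, so a = g sinθ/(1+k) = 10 × sin22.4° / 1.667 ≈ 2.29 m/s².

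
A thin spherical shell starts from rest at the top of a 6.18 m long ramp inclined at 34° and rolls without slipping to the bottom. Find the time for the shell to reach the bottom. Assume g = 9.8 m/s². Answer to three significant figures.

With I = (2/3)MR², the ratio k = I/(MR²) is 2/3.
Along the incline Mg sinθ − f = Ma, and torque about the center fR = Iα = kMR²(a/R) gives f = kMa.
Hence a = g sinθ/(1+k) = 9.8×sin34°/1.667 = 3.288 m/s².
With constant a from rest, t = √(2L/a) = √(2·6.18/3.288) ≈ 1.94 s.

t ≈ 1.94 s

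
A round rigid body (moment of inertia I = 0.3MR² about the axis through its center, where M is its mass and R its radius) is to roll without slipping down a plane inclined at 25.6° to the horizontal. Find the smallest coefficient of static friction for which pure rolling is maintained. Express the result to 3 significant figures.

μ_min ≈ 0.111

With I = 0.3MR², the ratio k = I/(MR²) is 0.3.
Along the incline Mg sinθ − f = Ma, and torque about the center fR = Iα = kMR²(a/R) gives f = kMa.
These give a = g sinθ/(1+k) and the required friction f = kMg sinθ/(1+k).
With N = Mg cosθ, the no-slip condition f ≤ μN gives μ_min = f/N = k tanθ/(1+k).
μ_min = 0.3 × tan25.6° / 1.3 ≈ 0.111.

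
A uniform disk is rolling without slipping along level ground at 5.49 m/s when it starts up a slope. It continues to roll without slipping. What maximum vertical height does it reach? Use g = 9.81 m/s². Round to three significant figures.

The moment of inertia is (1/2)MR², giving k ≡ I/(MR²) = 0.5.
Pure rolling means v = ωR; then KE = ½Mv² + ½I(v/R)² = ½(1+k)Mv² = (3/4)Mv².
At the top the kinetic energy is zero, so (3/4)Mv₀² = Mgh.
Thus h = (1+k)v₀²/(2g) = 1.5 × 5.49² / (2 × 9.81) ≈ 2.30 m.

h ≈ 2.30 m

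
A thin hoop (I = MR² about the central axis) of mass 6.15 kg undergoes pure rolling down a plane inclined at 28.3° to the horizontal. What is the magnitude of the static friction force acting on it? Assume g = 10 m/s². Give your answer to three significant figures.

With I = MR², the ratio k = I/(MR²) is 1.
Along the incline Mg sinθ − f = Ma, and torque about the center fR = Iα = kMR²(a/R) gives f = kMa.
Combining, a = g sinθ/(1+k) and f = kMa = kMg sinθ/(1+k).
f = 1 × 6.15 × 10 × sin28.3° / 2 ≈ 14.6 N.

f ≈ 14.6 N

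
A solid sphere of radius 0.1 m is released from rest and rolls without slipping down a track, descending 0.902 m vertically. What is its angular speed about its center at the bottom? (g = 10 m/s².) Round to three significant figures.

ω ≈ 35.9 rad/s

The moment of inertia is (2/5)MR², giving k ≡ I/(MR²) = 0.4.
Pure rolling means v = ωR; then KE = ½Mv² + ½I(v/R)² = ½(1+k)Mv² = (7/10)Mv².
Energy conservation Mgh = ½(1+k)Mv² gives v = √(2gh/(1+k)) = √(2 × 10 × 0.902 / 1.4) = 3.59 m/s.
The angular speed follows from ω = v/R = 3.59/0.1 ≈ 35.9 rad/s.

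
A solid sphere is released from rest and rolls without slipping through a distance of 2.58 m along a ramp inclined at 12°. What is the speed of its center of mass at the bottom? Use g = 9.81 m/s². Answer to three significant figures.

v ≈ 2.74 m/s

For this body I = (2/5)MR², i.e. k = I/(MR²) = 0.4.
Pure rolling means v = ωR; then KE = ½Mv² + ½I(v/R)² = ½(1+k)Mv² = (7/10)Mv².
The vertical drop is h = L sinθ = 2.58 × sin12° = 0.5364 m.
Energy conservation: Mgh = (7/10)Mv², so v = √(2gh/(1+k)) = √(2 × 9.81 × 0.5364 / 1.4) ≈ 2.74 m/s.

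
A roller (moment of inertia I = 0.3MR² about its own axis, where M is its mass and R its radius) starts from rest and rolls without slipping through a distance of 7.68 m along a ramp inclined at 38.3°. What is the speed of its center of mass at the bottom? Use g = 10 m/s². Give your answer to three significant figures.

v ≈ 8.56 m/s

Here I = 0.3MR², so the shape factor k = I/(MR²) = 0.3.
Pure rolling means v = ωR; then KE = ½Mv² + ½I(v/R)² = ½(1+k)Mv² = (13/20)Mv².
The vertical drop is h = L sinθ = 7.68 × sin38.3° = 4.76 m.
Energy conservation: Mgh = (13/20)Mv², so v = √(2gh/(1+k)) = √(2 × 10 × 4.76 / 1.3) ≈ 8.56 m/s.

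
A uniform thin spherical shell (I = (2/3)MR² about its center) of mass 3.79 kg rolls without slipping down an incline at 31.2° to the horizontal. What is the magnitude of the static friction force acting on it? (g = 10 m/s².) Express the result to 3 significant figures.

For this body I = (2/3)MR², i.e. k = I/(MR²) = 2/3.
Newton's second law down the slope: Mg sinθ − f = Ma. The torque equation fR = Iα (with α = a/R) gives f = kMa.
Combining, a = g sinθ/(1+k) and f = kMa = kMg sinθ/(1+k).
f = (2/3) × 3.79 × 10 × sin31.2° / 1.667 ≈ 7.85 N.

f ≈ 7.85 N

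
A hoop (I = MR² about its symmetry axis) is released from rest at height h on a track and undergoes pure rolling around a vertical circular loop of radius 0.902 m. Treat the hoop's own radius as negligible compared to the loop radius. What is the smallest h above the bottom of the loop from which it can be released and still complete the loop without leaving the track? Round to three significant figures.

h_min ≈ 2.71 m

The moment of inertia is MR², giving k ≡ I/(MR²) = 1.
At the top of the loop, the minimum-contact condition is Mg = Mv_top²/r, so v_top² = gr.
With ω = v/R, the kinetic energy at speed v is ½(1+k)Mv² = Mv².
Energy conservation from release (height h) to the top (height 2r): Mgh = Mg(2r) + M·gr.
Thus h_min = 2r + (1+k)r/2 = r(2 + 2/2) = 0.902 × 3 ≈ 2.71 m.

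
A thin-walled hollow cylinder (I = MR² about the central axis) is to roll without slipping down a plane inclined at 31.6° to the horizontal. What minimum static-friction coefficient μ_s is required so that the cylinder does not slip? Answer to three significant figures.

The moment of inertia is MR², giving k ≡ I/(MR²) = 1.
Newton's second law down the slope: Mg sinθ − f = Ma. The torque equation fR = Iα (with α = a/R) gives f = kMa.
These give a = g sinθ/(1+k) and the required friction f = kMg sinθ/(1+k).
With N = Mg cosθ, the no-slip condition f ≤ μN gives μ_min = f/N = k tanθ/(1+k).
μ_min = 1 × tan31.6° / 2 ≈ 0.308.

μ_min ≈ 0.308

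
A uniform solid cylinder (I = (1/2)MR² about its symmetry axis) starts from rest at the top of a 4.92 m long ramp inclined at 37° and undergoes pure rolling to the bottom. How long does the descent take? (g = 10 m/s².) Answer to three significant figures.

For this body I = (1/2)MR², i.e. k = I/(MR²) = 0.5.
Newton's second law down the slope: Mg sinθ − f = Ma. The torque equation fR = Iα (with α = a/R) gives f = kMa.
Hence a = g sinθ/(1+k) = 10×sin37°/1.5 = 4.012 m/s².
Starting from rest, L = ½at², so t = √(2L/a) = √(2×4.92/4.012) ≈ 1.57 s.

t ≈ 1.57 s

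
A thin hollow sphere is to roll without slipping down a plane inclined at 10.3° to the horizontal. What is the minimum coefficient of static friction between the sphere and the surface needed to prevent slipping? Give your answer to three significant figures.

Here I = (2/3)MR², so the shape factor k = I/(MR²) = 2/3.
Along the incline Mg sinθ − f = Ma, and torque about the center fR = Iα = kMR²(a/R) gives f = kMa.
These give a = g sinθ/(1+k) and the required friction f = kMg sinθ/(1+k).
The normal force is N = Mg cosθ, so μ_min = f/N = k tanθ/(1+k).
μ_min = (2/3) × tan10.3° / 1.667 ≈ 0.0727.

μ_min ≈ 0.0727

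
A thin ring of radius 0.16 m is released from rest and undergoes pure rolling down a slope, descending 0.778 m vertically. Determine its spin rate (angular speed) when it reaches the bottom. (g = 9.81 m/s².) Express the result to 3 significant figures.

ω ≈ 17.3 rad/s

Here I = MR², so the shape factor k = I/(MR²) = 1.
The rolling condition ω = v/R makes the rotational term ½I(v/R)² = ½kMv², so KE_total = ½(1+k)Mv² = Mv².
Energy conservation Mgh = ½(1+k)Mv² gives v = √(2gh/(1+k)) = √(2 × 9.81 × 0.778 / 2) = 2.763 m/s.
The angular speed follows from ω = v/R = 2.763/0.16 ≈ 17.3 rad/s.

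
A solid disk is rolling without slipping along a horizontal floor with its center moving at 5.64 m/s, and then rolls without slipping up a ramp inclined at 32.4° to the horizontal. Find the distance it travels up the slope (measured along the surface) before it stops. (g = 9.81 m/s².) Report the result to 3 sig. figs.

Here I = (1/2)MR², so the shape factor k = I/(MR²) = 0.5.
The rolling condition ω = v/R makes the rotational term ½I(v/R)² = ½kMv², so KE_total = ½(1+k)Mv² = (3/4)Mv².
Setting this equal to Mgh gives the vertical rise h = (1+k)v₀²/(2g) = 1.5×5.64²/(2×9.81) = 2.432 m.
The distance along the slope is d = h/sinθ = 2.432/sin32.4° ≈ 4.54 m.

d ≈ 4.54 m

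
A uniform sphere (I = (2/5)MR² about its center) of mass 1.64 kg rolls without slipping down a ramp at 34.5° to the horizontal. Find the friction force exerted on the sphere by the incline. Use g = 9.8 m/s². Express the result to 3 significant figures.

For this body I = (2/5)MR², i.e. k = I/(MR²) = 0.4.
Newton's second law down the slope: Mg sinθ − f = Ma. The torque equation fR = Iα (with α = a/R) gives f = kMa.
Combining, a = g sinθ/(1+k) and f = kMa = kMg sinθ/(1+k).
f = 0.4 × 1.64 × 9.8 × sin34.5° / 1.4 ≈ 2.60 N.

f ≈ 2.60 N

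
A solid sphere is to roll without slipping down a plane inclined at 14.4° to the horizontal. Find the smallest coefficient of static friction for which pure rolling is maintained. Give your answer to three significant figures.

The moment of inertia is (2/5)MR², giving k ≡ I/(MR²) = 0.4.
Along the incline Mg sinθ − f = Ma, and torque about the center fR = Iα = kMR²(a/R) gives f = kMa.
These give a = g sinθ/(1+k) and the required friction f = kMg sinθ/(1+k).
The normal force is N = Mg cosθ, so μ_min = f/N = k tanθ/(1+k).
μ_min = 0.4 × tan14.4° / 1.4 ≈ 0.0734.

μ_min ≈ 0.0734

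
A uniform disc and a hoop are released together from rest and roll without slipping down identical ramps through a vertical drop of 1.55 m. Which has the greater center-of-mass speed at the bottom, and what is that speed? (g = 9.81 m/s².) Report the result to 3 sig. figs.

the uniform disc, at v ≈ 4.50 m/s

For rolling without slipping, Mgh = ½(1+k)Mv² where k = I/(MR²), so v = √(2gh/(1+k)).
Uniform disc: k = 0.5, giving v = √(2×9.81×1.55/1.5) = 4.503 m/s.
Hoop: k = 1, giving v = √(2×9.81×1.55/2) = 3.899 m/s.
The smaller k wins: the uniform disc, at ≈ 4.50 m/s.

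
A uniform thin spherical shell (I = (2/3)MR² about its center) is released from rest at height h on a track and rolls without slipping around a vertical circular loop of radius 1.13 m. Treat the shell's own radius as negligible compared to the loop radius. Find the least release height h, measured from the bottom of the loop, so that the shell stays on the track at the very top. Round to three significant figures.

h_min ≈ 3.20 m

With I = (2/3)MR², the ratio k = I/(MR²) is 2/3.
At the top of the loop, the minimum-contact condition is Mg = Mv_top²/r, so v_top² = gr.
With ω = v/R, the kinetic energy at speed v is ½(1+k)Mv² = (5/6)Mv².
Energy conservation from release (height h) to the top (height 2r): Mgh = Mg(2r) + (5/6)M·gr.
Thus h_min = 2r + (1+k)r/2 = r(2 + 1.667/2) = 1.13 × 2.833 ≈ 3.20 m.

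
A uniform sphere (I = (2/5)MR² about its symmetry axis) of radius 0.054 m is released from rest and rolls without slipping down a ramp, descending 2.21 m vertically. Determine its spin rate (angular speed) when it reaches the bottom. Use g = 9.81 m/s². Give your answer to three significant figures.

For this body I = (2/5)MR², i.e. k = I/(MR²) = 0.4.
The rolling condition ω = v/R makes the rotational term ½I(v/R)² = ½kMv², so KE_total = ½(1+k)Mv² = (7/10)Mv².
Energy conservation Mgh = ½(1+k)Mv² gives v = √(2gh/(1+k)) = √(2 × 9.81 × 2.21 / 1.4) = 5.565 m/s.
Then ω = v/R = 5.565 / 0.054 ≈ 103 rad/s.

ω ≈ 103 rad/s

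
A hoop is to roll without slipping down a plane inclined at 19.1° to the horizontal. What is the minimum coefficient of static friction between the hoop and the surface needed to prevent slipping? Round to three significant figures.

μ_min ≈ 0.173

The moment of inertia is MR², giving k ≡ I/(MR²) = 1.
Translational: Mg sinθ − f = Ma. Rotational about the CM: fR = Iα = kMRa, so f = kMa.
These give a = g sinθ/(1+k) and the required friction f = kMg sinθ/(1+k).
The normal force is N = Mg cosθ, so μ_min = f/N = k tanθ/(1+k).
μ_min = 1 × tan19.1° / 2 ≈ 0.173.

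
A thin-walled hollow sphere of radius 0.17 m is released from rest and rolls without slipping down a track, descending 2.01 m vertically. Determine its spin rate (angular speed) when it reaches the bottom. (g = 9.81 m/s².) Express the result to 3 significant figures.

ω ≈ 28.6 rad/s

Here I = (2/3)MR², so the shape factor k = I/(MR²) = 2/3.
The rolling condition ω = v/R makes the rotational term ½I(v/R)² = ½kMv², so KE_total = ½(1+k)Mv² = (5/6)Mv².
Energy conservation Mgh = ½(1+k)Mv² gives v = √(2gh/(1+k)) = √(2 × 9.81 × 2.01 / 1.667) = 4.864 m/s.
Then ω = v/R = 4.864 / 0.17 ≈ 28.6 rad/s.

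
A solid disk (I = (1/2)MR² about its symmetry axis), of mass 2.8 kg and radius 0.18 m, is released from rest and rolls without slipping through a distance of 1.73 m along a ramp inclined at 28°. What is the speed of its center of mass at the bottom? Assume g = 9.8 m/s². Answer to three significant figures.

v ≈ 3.26 m/s

Here I = (1/2)MR², so the shape factor k = I/(MR²) = 0.5.
Pure rolling means v = ωR; then KE = ½Mv² + ½I(v/R)² = ½(1+k)Mv² = (3/4)Mv².
The vertical drop is h = L sinθ = 1.73 × sin28° = 0.8122 m.
Energy conservation: Mgh = (3/4)Mv², so v = √(2gh/(1+k)) = √(2 × 9.8 × 0.8122 / 1.5) ≈ 3.26 m/s.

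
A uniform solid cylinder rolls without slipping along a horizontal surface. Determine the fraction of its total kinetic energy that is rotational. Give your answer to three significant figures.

fraction ≈ 0.333

The moment of inertia is (1/2)MR², giving k ≡ I/(MR²) = 0.5.
With ω = v/R, KE_trans = ½Mv² and KE_rot = ½Iω² = ½kMv², so KE_total = ½(1+k)Mv².
The rotational fraction is therefore k/(1+k) = 0.5/1.5 ≈ 0.333.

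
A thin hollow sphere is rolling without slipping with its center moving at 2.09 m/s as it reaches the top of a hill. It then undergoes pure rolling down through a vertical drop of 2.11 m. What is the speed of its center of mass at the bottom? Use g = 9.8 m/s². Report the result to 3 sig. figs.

v ≈ 5.40 m/s

With I = (2/3)MR², the ratio k = I/(MR²) is 2/3.
Rolling without slipping gives ω = v/R, so the total kinetic energy is ½Mv² + ½Iω² = ½(1+k)Mv² = (5/6)Mv².
Energy conservation: (5/6)Mv₀² + Mgh = (5/6)Mv², so v² = v₀² + 2gh/(1+k).
v = √(2.09² + 2×9.8×2.11/1.667) = √29.18 ≈ 5.40 m/s.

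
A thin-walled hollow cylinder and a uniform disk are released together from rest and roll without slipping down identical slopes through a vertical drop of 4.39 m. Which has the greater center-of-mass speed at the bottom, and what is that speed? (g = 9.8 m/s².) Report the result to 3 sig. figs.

the uniform disk, at v ≈ 7.57 m/s

For rolling without slipping, Mgh = ½(1+k)Mv² where k = I/(MR²), so v = √(2gh/(1+k)).
Thin-walled hollow cylinder: k = 1, giving v = √(2×9.8×4.39/2) = 6.559 m/s.
Uniform disk: k = 0.5, giving v = √(2×9.8×4.39/1.5) = 7.574 m/s.
The smaller k wins: the uniform disk, at ≈ 7.57 m/s.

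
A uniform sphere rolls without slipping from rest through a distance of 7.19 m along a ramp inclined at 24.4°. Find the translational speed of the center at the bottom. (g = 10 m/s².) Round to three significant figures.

For this body I = (2/5)MR², i.e. k = I/(MR²) = 0.4.
Since it rolls without slipping, ω = v/R and KE = ½Mv² + ½Iω² = ½(1+k)Mv² = (7/10)Mv².
The vertical drop is h = L sinθ = 7.19 × sin24.4° = 2.97 m.
Energy conservation: Mgh = (7/10)Mv², so v = √(2gh/(1+k)) = √(2 × 10 × 2.97 / 1.4) ≈ 6.51 m/s.

v ≈ 6.51 m/s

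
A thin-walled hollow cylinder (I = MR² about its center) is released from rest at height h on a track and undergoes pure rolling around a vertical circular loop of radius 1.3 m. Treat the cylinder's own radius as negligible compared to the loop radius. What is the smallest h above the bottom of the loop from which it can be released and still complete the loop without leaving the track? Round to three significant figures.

h_min ≈ 3.90 m

The moment of inertia is MR², giving k ≡ I/(MR²) = 1.
At the top, contact is just lost when gravity alone supplies the centripetal force: Mg = Mv_top²/r, i.e. v_top² = gr.
With ω = v/R, the kinetic energy at speed v is ½(1+k)Mv² = Mv².
Energy conservation from release (height h) to the top (height 2r): Mgh = Mg(2r) + M·gr.
Thus h_min = 2r + (1+k)r/2 = r(2 + 2/2) = 1.3 × 3 ≈ 3.90 m.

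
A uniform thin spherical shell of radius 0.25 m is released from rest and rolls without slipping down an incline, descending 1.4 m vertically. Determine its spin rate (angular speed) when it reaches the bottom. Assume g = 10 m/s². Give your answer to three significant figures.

ω ≈ 16.4 rad/s

For this body I = (2/3)MR², i.e. k = I/(MR²) = 2/3.
The rolling condition ω = v/R makes the rotational term ½I(v/R)² = ½kMv², so KE_total = ½(1+k)Mv² = (5/6)Mv².
Energy conservation Mgh = ½(1+k)Mv² gives v = √(2gh/(1+k)) = √(2 × 10 × 1.4 / 1.667) = 4.099 m/s.
Then ω = v/R = 4.099 / 0.25 ≈ 16.4 rad/s.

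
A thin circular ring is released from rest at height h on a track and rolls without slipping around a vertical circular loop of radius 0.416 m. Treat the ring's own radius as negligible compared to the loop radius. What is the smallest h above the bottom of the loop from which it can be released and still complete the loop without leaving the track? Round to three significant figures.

Here I = MR², so the shape factor k = I/(MR²) = 1.
At the top of the loop, the minimum-contact condition is Mg = Mv_top²/r, so v_top² = gr.
With ω = v/R, the kinetic energy at speed v is ½(1+k)Mv² = Mv².
Energy conservation from release (height h) to the top (height 2r): Mgh = Mg(2r) + M·gr.
Thus h_min = 2r + (1+k)r/2 = r(2 + 2/2) = 0.416 × 3 ≈ 1.25 m.

h_min ≈ 1.25 m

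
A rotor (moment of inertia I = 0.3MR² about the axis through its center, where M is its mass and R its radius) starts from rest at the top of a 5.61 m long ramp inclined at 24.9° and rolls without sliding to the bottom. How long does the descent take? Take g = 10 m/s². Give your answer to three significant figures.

The moment of inertia is 0.3MR², giving k ≡ I/(MR²) = 0.3.
Along the incline Mg sinθ − f = Ma, and torque about the center fR = Iα = kMR²(a/R) gives f = kMa.
Hence a = g sinθ/(1+k) = 10×sin24.9°/1.3 = 3.239 m/s².
With constant a from rest, t = √(2L/a) = √(2·5.61/3.239) ≈ 1.86 s.

t ≈ 1.86 s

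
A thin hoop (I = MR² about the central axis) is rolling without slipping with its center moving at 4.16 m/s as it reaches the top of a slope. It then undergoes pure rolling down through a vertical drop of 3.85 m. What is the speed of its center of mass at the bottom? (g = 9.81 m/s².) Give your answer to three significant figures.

With I = MR², the ratio k = I/(MR²) is 1.
The rolling condition ω = v/R makes the rotational term ½I(v/R)² = ½kMv², so KE_total = ½(1+k)Mv² = Mv².
Conserving energy between top and bottom: Mv² = Mv₀² + Mgh, hence v² = v₀² + 2gh/(1+k).
v = √(4.16² + 2×9.81×3.85/2) = √55.07 ≈ 7.42 m/s.

v ≈ 7.42 m/s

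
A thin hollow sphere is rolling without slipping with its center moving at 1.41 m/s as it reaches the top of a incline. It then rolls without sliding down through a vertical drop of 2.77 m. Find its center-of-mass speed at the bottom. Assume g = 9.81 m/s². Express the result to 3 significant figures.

v ≈ 5.88 m/s

Here I = (2/3)MR², so the shape factor k = I/(MR²) = 2/3.
Pure rolling means v = ωR; then KE = ½Mv² + ½I(v/R)² = ½(1+k)Mv² = (5/6)Mv².
Energy conservation: (5/6)Mv₀² + Mgh = (5/6)Mv², so v² = v₀² + 2gh/(1+k).
v = √(1.41² + 2×9.81×2.77/1.667) = √34.6 ≈ 5.88 m/s.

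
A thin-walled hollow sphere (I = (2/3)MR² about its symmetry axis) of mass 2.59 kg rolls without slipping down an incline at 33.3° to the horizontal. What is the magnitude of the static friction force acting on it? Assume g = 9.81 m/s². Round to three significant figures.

For this body I = (2/3)MR², i.e. k = I/(MR²) = 2/3.
Newton's second law down the slope: Mg sinθ − f = Ma. The torque equation fR = Iα (with α = a/R) gives f = kMa.
Combining, a = g sinθ/(1+k) and f = kMa = kMg sinθ/(1+k).
f = (2/3) × 2.59 × 9.81 × sin33.3° / 1.667 ≈ 5.58 N.

f ≈ 5.58 N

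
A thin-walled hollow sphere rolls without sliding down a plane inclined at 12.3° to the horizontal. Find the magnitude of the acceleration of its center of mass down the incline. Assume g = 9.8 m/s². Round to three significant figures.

a ≈ 1.25 m/s²

Here I = (2/3)MR², so the shape factor k = I/(MR²) = 2/3.
Along the incline Mg sinθ − f = Ma, and torque about the center fR = Iα = kMR²(a/R) gives f = kMa.
Eliminating f: Mg sinθ = (1+k)Ma, so a = g sinθ/(1+k) = 9.8 × sin12.3° / 1.667 ≈ 1.25 m/s².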